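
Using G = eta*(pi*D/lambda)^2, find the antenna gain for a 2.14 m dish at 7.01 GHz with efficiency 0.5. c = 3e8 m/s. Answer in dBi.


lambda = c/f = 3e8 / 7.01e+09 = 0.04279601 m
G = eta*(pi*D/lambda)^2 = 0.5*(pi*2.14/0.04279601)^2
G = 12339.3085 (linear)
G = 10*log10(12339.3085) = 40.9129 dBi

40.9129 dBi


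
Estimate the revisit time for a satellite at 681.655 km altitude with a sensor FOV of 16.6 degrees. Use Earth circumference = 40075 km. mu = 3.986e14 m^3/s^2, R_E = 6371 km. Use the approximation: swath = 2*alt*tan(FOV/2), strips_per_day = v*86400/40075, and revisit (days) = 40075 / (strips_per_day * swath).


swath = 2*681.655*tan(0.1448623) = 198.8854 km
v = sqrt(mu/r) = 7517.8270 m/s = 7.5178 km/s
strips/day = v*86400/40075 = 7.5178*86400/40075 = 16.2081
coverage/day = strips * swath = 16.2081 * 198.8854 = 3223.5580 km
revisit = 40075 / 3223.5580 = 12.4319 days

12.4319 days


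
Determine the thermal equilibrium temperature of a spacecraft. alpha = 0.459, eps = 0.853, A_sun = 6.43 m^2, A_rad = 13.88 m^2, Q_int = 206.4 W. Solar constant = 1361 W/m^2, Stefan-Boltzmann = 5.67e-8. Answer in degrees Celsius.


Numerator = alpha*S*A_sun + Q_int = 0.459*1361*6.43 + 206.4 = 4223.2146 W
Denominator = eps*sigma*A_rad = 0.853*5.67e-8*13.88 = 6.7130759e-07 W/K^4
T^4 = 6.2910276e+09 K^4
T = 281.6310 K = 8.4810 C

8.4810 degrees Celsius


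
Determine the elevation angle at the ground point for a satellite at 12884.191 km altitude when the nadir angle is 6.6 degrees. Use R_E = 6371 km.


r = R_E + alt = 19255.1910 km
Law of sines in the satellite / Earth-center / ground-point triangle:
  sin(nadir)/R_E = sin(90 + el)/r  =>  cos(el) = (r/R_E)*sin(nadir)
cos(el) = (19255.1910 / 6371.0000) * sin(6.6 deg) = 0.3473767
el = arccos(0.3473767) = 69.6731 deg
(Earth-central angle = 90 - nadir - el = 13.7269 deg)

69.6731 degrees


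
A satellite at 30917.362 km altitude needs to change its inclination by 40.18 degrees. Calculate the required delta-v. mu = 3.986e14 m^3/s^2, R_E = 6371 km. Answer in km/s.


r = 37288.3620 km = 3.7288362e+07 m
V = sqrt(mu/r) = 3269.5049 m/s
di = 40.18 deg = 0.7012733 rad
dV = 2*V*sin(di/2) = 2*3269.5049*sin(0.3506366)
dV = 2246.1223 m/s = 2.2461 km/s

2.2461 km/s


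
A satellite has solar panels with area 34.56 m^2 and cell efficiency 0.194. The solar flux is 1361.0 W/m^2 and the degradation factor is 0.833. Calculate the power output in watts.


P = area * eta * S * degradation
P = 34.56 * 0.194 * 1361.0 * 0.833
P = 7601.1375 W

7601.1375 W


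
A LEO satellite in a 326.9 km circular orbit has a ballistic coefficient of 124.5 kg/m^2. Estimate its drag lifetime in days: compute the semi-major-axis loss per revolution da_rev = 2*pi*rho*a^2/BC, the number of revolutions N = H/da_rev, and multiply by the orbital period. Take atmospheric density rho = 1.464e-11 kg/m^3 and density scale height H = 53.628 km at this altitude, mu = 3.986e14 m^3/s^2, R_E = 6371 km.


a = R_E + alt = 6697.9000 km = 6.6979e+06 m
da_rev = 2*pi*rho*a^2/BC = 2*pi*1.464e-11*(6.6979e+06)^2/124.5 = 33.145831 m per revolution
N = H/da_rev = 53628.0000 m / 33.145831 m = 1617.9410 revolutions
P = 2*pi*sqrt(a^3/mu) = 5455.3072 s
lifetime = N*P = 1617.9410 * 5455.3072 = 8.8263653e+06 s = 102.1570 days

102.1570 days


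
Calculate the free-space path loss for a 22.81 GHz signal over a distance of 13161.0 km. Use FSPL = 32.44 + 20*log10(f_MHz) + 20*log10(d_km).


f = 22.81 GHz = 22810.0000 MHz
d = 13161.0 km
FSPL = 32.44 + 20*log10(22810.0000) + 20*log10(13161.0)
FSPL = 32.44 + 87.1625 + 82.3858
FSPL = 201.9883 dB

201.9883 dB


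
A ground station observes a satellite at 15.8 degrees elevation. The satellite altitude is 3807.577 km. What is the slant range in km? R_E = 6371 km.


h = 3807.577 km, el = 15.8 deg
d = -R_E*sin(el) + sqrt((R_E*sin(el))^2 + 2*R_E*h + h^2)
d = -6371.0000*sin(0.275762) + sqrt((6371.0000*0.2722802)^2 + 2*6371.0000*3807.577 + 3807.577^2)
d = 6390.7542 km

6390.7542 km


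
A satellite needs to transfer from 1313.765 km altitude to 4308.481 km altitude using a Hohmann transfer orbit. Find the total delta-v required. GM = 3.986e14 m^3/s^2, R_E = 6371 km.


r1 = 7684.7650 km = 7.684765e+06 m
r2 = 10679.4810 km = 1.0679481e+07 m
dv1 = sqrt(mu/r1)*(sqrt(2*r2/(r1+r2)) - 1) = 565.0599 m/s
dv2 = sqrt(mu/r2)*(1 - sqrt(2*r1/(r1+r2))) = 520.2886 m/s
total dv = |dv1| + |dv2| = 565.0599 + 520.2886 = 1085.3485 m/s = 1.0853 km/s

1.0853 km/s


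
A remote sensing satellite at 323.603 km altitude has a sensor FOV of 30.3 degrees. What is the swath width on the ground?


FOV = 30.3 deg = 0.5288348 rad
swath = 2 * alt * tan(FOV/2) = 2 * 323.603 * tan(0.2644174)
swath = 2 * 323.603 * 0.2707571
swath = 175.2356 km

175.2356 km


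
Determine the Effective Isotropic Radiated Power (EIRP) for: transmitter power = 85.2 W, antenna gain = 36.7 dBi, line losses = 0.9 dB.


Pt = 85.2 W = 19.3044 dBW
EIRP = Pt_dBW + Gt - losses = 19.3044 + 36.7 - 0.9 = 55.1044 dBW

55.1044 dBW


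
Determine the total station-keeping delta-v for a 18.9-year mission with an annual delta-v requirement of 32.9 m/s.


dV = rate * years = 32.9 * 18.9
dV = 621.8100 m/s

621.8100 m/s


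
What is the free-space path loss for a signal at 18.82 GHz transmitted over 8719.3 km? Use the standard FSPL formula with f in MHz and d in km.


f = 18.82 GHz = 18820.0000 MHz
d = 8719.3 km
FSPL = 32.44 + 20*log10(18820.0000) + 20*log10(8719.3)
FSPL = 32.44 + 85.4924 + 78.8096
FSPL = 196.7420 dB

196.7420 dB


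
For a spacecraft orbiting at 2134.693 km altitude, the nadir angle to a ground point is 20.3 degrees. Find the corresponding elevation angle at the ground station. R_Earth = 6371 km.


r = R_E + alt = 8505.6930 km
Law of sines in the satellite / Earth-center / ground-point triangle:
  sin(nadir)/R_E = sin(90 + el)/r  =>  cos(el) = (r/R_E)*sin(nadir)
cos(el) = (8505.6930 / 6371.0000) * sin(20.3 deg) = 0.4631813
el = arccos(0.4631813) = 62.4074 deg
(Earth-central angle = 90 - nadir - el = 7.2926 deg)

62.4074 degrees


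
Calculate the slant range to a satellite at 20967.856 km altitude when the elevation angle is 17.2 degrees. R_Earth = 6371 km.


h = 20967.856 km, el = 17.2 deg
d = -R_E*sin(el) + sqrt((R_E*sin(el))^2 + 2*R_E*h + h^2)
d = -6371.0000*sin(0.3001966) + sqrt((6371.0000*0.2957081)^2 + 2*6371.0000*20967.856 + 20967.856^2)
d = 24768.8618 km

24768.8618 km


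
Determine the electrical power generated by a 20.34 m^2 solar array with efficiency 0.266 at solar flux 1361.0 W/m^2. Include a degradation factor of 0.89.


P = area * eta * S * degradation
P = 20.34 * 0.266 * 1361.0 * 0.89
P = 6553.6119 W

6553.6119 W


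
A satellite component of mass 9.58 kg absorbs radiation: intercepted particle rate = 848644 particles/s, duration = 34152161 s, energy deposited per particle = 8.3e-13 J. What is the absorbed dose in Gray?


Total energy deposited = rate * time * E_per
  = 848644 * 34152161 * 8.3e-13 = 24.0559 J
Dose = E_total / mass = 24.0559 / 9.58
Dose = 2.5111 Gy

2.5111 Gy


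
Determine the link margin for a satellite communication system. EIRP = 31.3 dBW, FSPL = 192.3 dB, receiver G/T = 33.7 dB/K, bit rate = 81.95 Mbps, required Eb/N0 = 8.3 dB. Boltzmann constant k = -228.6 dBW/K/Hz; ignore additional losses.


C/N0 = EIRP - FSPL + G/T - k = 31.3 - 192.3 + 33.7 - (-228.6)
C/N0 = 101.3000 dB-Hz
R_b = 81.95 Mbps = 8.195e+07 bps -> 10*log10(R_b) = 79.1355 dB-Hz
Eb/N0 = C/N0 - 10*log10(R_b) = 101.3000 - 79.1355 = 22.1645 dB
Margin = Eb/N0 - Eb/N0_req = 22.1645 - 8.3 = 13.8645 dB (link closes)

13.8645 dB


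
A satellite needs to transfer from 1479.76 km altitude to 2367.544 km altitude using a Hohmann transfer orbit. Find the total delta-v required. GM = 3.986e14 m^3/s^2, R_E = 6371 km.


r1 = 7850.7600 km = 7.85076e+06 m
r2 = 8738.5440 km = 8.738544e+06 m
dv1 = sqrt(mu/r1)*(sqrt(2*r2/(r1+r2)) - 1) = 188.1763 m/s
dv2 = sqrt(mu/r2)*(1 - sqrt(2*r1/(r1+r2))) = 183.2014 m/s
total dv = |dv1| + |dv2| = 188.1763 + 183.2014 = 371.3777 m/s = 0.3713777 km/s

0.3714 km/s


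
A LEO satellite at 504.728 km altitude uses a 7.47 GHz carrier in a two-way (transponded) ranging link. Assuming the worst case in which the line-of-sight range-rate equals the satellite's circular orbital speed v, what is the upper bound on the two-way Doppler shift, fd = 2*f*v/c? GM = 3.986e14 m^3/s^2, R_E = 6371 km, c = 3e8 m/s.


r = 6.875728e+06 m
v = sqrt(mu/r) = 7613.9374 m/s (worst-case radial velocity)
f = 7.47 GHz = 7.47e+09 Hz
fd = 2*f*v/c = 2*7.47e+09*7613.9374/3.0e+08
fd = 379174.0837 Hz

379174.0837 Hz


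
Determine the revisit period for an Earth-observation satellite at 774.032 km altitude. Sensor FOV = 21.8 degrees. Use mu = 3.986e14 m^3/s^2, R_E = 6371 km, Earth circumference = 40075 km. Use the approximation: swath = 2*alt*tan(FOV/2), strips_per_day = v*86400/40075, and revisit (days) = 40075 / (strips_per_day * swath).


swath = 2*774.032*tan(0.1902409) = 298.1101 km
v = sqrt(mu/r) = 7469.0705 m/s = 7.4691 km/s
strips/day = v*86400/40075 = 7.4691*86400/40075 = 16.1030
coverage/day = strips * swath = 16.1030 * 298.1101 = 4800.4673 km
revisit = 40075 / 4800.4673 = 8.3481 days

8.3481 days


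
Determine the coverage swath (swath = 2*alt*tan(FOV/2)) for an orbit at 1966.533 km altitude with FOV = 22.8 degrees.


FOV = 22.8 deg = 0.3979351 rad
swath = 2 * alt * tan(FOV/2) = 2 * 1966.533 * tan(0.1989675)
swath = 2 * 1966.533 * 0.2016354
swath = 793.0452 km

793.0452 km


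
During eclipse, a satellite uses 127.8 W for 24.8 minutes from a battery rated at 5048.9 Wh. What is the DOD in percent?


E_used = P * t / 60 = 127.8 * 24.8 / 60 = 52.8240 Wh
DOD = E_used / E_total * 100 = 52.8240 / 5048.9 * 100
DOD = 1.0462 %

1.0462 %


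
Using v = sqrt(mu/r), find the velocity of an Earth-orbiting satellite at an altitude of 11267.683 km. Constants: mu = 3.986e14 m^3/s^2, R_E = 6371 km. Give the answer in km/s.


r = R_E + alt = 6371.0 + 11267.683 = 17638.6830 km = 1.7638683e+07 m
v = sqrt(mu/r) = sqrt(3.986e14 / 1.7638683e+07) = 4753.7416 m/s = 4.7537 km/s

4.7537 km/s


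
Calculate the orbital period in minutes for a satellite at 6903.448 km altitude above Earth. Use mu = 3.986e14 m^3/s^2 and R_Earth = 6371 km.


r = 13274.4480 km = 1.3274448e+07 m
T = 2*pi*sqrt(r^3/mu) = 2*pi*sqrt(2.3391034e+21 / 3.986e14)
T = 15220.7456 s = 253.6791 min

253.6791 minutes


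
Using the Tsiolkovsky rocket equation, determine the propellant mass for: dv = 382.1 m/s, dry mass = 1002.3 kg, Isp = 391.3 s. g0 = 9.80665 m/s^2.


ve = Isp * g0 = 391.3 * 9.80665 = 3837.342145 m/s
mass ratio = exp(dv/ve) = exp(382.1/3837.342145) = 1.10470036
m_prop = m_dry * (mr - 1) = 1002.3 * (1.10470036 - 1)
m_prop = 104.9412 kg

104.9412 kg


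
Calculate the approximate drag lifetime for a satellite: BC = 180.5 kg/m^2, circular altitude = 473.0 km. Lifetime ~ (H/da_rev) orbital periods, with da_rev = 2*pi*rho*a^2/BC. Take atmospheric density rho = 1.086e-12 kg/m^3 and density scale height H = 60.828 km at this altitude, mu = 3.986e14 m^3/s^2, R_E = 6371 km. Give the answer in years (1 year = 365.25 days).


a = R_E + alt = 6844.0000 km = 6.844e+06 m
da_rev = 2*pi*rho*a^2/BC = 2*pi*1.086e-12*(6.844e+06)^2/180.5 = 1.770731 m per revolution
N = H/da_rev = 60828.0000 m / 1.770731 m = 34351.9226 revolutions
P = 2*pi*sqrt(a^3/mu) = 5634.7704 s
lifetime = N*P = 34351.9226 * 5634.7704 = 1.935652e+08 s = 2240.3379 days
years = 2240.3379 / 365.25 = 6.1337 years

6.1337 years


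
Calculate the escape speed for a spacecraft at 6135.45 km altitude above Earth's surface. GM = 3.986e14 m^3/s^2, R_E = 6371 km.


r = 6371.0 + 6135.45 = 12506.4500 km = 1.250645e+07 m
v_esc = sqrt(2*mu/r) = sqrt(2*3.986e14 / 1.250645e+07)
v_esc = 7983.9281 m/s = 7.9839 km/s

7.9839 km/s


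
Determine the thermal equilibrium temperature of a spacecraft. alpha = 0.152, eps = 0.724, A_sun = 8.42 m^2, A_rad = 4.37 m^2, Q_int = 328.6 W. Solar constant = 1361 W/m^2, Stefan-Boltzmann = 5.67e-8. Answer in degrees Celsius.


Numerator = alpha*S*A_sun + Q_int = 0.152*1361*8.42 + 328.6 = 2070.4622 W
Denominator = eps*sigma*A_rad = 0.724*5.67e-8*4.37 = 1.79392e-07 W/K^4
T^4 = 1.1541553e+10 K^4
T = 327.7676 K = 54.6176 C

54.6176 degrees Celsius


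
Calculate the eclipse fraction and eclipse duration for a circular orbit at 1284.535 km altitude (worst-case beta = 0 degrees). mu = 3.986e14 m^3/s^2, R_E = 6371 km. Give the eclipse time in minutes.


r = 7655.5350 km
T = 111.1024 min
Eclipse fraction = arcsin(R_E/r)/pi = arcsin(6371.0000/7655.5350)/pi
= arcsin(0.8322083)/pi = 0.3129237
Eclipse duration = 0.3129237 * 111.1024 = 34.7666 min

34.7666 minutes


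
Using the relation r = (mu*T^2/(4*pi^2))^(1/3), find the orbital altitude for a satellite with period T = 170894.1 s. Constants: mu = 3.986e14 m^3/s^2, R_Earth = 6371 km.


T = 170894.1 s
r = (mu*T^2/(4*pi^2))^(1/3) = (3.986e14 * 170894.1^2 / (4*pi^2))^(1/3)
r = 6.6559579e+07 m = 66559.5789 km
alt = r - R_E = 66559.5789 - 6371 = 60188.5789 km

60188.5789 km


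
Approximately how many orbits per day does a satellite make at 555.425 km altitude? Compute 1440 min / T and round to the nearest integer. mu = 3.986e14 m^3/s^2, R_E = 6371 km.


r = 6.926425e+06 m
T = 2*pi*sqrt(r^3/mu) = 5736.8689 s = 95.6145 min
revs/day = 1440 / 95.6145 = 15.0605
Rounded: 15 revolutions per day

15 revolutions per day


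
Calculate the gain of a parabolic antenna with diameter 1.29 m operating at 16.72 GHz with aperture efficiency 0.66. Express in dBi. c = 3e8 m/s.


lambda = c/f = 3e8 / 1.672e+10 = 0.01794258 m
G = eta*(pi*D/lambda)^2 = 0.66*(pi*1.29/0.01794258)^2
G = 33670.7770 (linear)
G = 10*log10(33670.7770) = 45.2725 dBi

45.2725 dBi


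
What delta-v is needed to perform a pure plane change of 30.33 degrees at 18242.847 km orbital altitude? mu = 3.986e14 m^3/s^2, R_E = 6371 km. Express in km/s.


r = 24613.8470 km = 2.4613847e+07 m
V = sqrt(mu/r) = 4024.1939 m/s
di = 30.33 deg = 0.5293584 rad
dV = 2*V*sin(di/2) = 2*4024.1939*sin(0.2646792)
dV = 2105.4553 m/s = 2.1055 km/s

2.1055 km/s


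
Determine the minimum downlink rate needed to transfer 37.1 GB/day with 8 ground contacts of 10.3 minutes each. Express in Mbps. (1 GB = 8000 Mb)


total contact time = 8 * 10.3 * 60 = 4944.0000 s
data = 37.1 GB = 296800.0000 Mb
rate = 296800.0000 / 4944.0000 = 60.0324 Mbps

60.0324 Mbps


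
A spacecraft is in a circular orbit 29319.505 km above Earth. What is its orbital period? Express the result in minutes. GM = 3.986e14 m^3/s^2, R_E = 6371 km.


r = 35690.5050 km = 3.5690505e+07 m
T = 2*pi*sqrt(r^3/mu) = 2*pi*sqrt(4.5462999e+22 / 3.986e14)
T = 67102.7410 s = 1118.3790 min

1118.3790 minutes


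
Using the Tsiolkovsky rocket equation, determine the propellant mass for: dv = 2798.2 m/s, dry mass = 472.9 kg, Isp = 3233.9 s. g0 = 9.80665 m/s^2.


ve = Isp * g0 = 3233.9 * 9.80665 = 31713.725435 m/s
mass ratio = exp(dv/ve) = exp(2798.2/31713.725435) = 1.09224268
m_prop = m_dry * (mr - 1) = 472.9 * (1.09224268 - 1)
m_prop = 43.6216 kg

43.6216 kg


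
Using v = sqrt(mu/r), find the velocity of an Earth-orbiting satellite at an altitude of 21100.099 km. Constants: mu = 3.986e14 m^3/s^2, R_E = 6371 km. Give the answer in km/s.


r = R_E + alt = 6371.0 + 21100.099 = 27471.0990 km = 2.7471099e+07 m
v = sqrt(mu/r) = sqrt(3.986e14 / 2.7471099e+07) = 3809.1724 m/s = 3.8092 km/s

3.8092 km/s


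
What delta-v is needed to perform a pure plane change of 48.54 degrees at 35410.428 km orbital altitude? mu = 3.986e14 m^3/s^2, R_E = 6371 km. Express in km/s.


r = 41781.4280 km = 4.1781428e+07 m
V = sqrt(mu/r) = 3088.7091 m/s
di = 48.54 deg = 0.8471828 rad
dV = 2*V*sin(di/2) = 2*3088.7091*sin(0.4235914)
dV = 2539.1480 m/s = 2.5391 km/s

2.5391 km/s


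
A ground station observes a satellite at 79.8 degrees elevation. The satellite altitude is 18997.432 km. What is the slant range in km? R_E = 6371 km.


h = 18997.432 km, el = 79.8 deg
d = -R_E*sin(el) + sqrt((R_E*sin(el))^2 + 2*R_E*h + h^2)
d = -6371.0000*sin(1.3928) + sqrt((6371.0000*0.9841956)^2 + 2*6371.0000*18997.432 + 18997.432^2)
d = 19073.0221 km

19073.0221 km


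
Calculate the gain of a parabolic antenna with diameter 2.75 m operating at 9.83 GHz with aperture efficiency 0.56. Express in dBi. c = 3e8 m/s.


lambda = c/f = 3e8 / 9.83e+09 = 0.03051882 m
G = eta*(pi*D/lambda)^2 = 0.56*(pi*2.75/0.03051882)^2
G = 44876.3665 (linear)
G = 10*log10(44876.3665) = 46.5202 dBi

46.5202 dBi


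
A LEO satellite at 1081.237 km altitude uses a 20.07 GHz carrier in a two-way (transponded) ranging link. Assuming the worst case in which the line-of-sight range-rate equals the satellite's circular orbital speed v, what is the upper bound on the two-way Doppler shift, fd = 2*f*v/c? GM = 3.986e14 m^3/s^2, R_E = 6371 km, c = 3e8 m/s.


r = 7.452237e+06 m
v = sqrt(mu/r) = 7313.5009 m/s (worst-case radial velocity)
f = 20.07 GHz = 2.007e+10 Hz
fd = 2*f*v/c = 2*2.007e+10*7313.5009/3.0e+08
fd = 978546.4181 Hz

978546.4181 Hz


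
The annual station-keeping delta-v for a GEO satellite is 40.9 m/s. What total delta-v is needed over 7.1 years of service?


dV = rate * years = 40.9 * 7.1
dV = 290.3900 m/s

290.3900 m/s


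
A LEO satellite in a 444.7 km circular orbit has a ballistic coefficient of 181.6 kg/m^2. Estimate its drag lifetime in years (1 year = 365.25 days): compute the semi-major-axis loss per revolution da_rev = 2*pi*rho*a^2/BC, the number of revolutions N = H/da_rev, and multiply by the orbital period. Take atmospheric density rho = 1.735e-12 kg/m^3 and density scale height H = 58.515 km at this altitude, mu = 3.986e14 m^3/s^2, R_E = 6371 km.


a = R_E + alt = 6815.7000 km = 6.8157e+06 m
da_rev = 2*pi*rho*a^2/BC = 2*pi*1.735e-12*(6.8157e+06)^2/181.6 = 2.788589 m per revolution
N = H/da_rev = 58515.0000 m / 2.788589 m = 20983.7341 revolutions
P = 2*pi*sqrt(a^3/mu) = 5599.8568 s
lifetime = N*P = 20983.7341 * 5599.8568 = 1.1750591e+08 s = 1360.0221 days
years = 1360.0221 / 365.25 = 3.7235 years

3.7235 years


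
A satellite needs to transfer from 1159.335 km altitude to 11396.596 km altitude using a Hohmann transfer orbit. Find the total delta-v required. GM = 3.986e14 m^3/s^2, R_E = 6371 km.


r1 = 7530.3350 km = 7.530335e+06 m
r2 = 17767.5960 km = 1.7767596e+07 m
dv1 = sqrt(mu/r1)*(sqrt(2*r2/(r1+r2)) - 1) = 1347.3229 m/s
dv2 = sqrt(mu/r2)*(1 - sqrt(2*r1/(r1+r2))) = 1081.9144 m/s
total dv = |dv1| + |dv2| = 1347.3229 + 1081.9144 = 2429.2373 m/s = 2.4292 km/s

2.4292 km/s


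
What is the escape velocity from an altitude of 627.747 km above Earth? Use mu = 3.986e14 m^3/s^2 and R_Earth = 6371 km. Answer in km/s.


r = 6371.0 + 627.747 = 6998.7470 km = 6.998747e+06 m
v_esc = sqrt(2*mu/r) = sqrt(2*3.986e14 / 6.998747e+06)
v_esc = 10672.6802 m/s = 10.6727 km/s

10.6727 km/s


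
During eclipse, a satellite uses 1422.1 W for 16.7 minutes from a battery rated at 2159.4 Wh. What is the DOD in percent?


E_used = P * t / 60 = 1422.1 * 16.7 / 60 = 395.8178 Wh
DOD = E_used / E_total * 100 = 395.8178 / 2159.4 * 100
DOD = 18.3300 %

18.3300 %


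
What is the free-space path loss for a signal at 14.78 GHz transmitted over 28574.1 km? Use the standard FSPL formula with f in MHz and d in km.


f = 14.78 GHz = 14780.0000 MHz
d = 28574.1 km
FSPL = 32.44 + 20*log10(14780.0000) + 20*log10(28574.1)
FSPL = 32.44 + 83.3935 + 89.1195
FSPL = 204.9529 dB

204.9529 dB


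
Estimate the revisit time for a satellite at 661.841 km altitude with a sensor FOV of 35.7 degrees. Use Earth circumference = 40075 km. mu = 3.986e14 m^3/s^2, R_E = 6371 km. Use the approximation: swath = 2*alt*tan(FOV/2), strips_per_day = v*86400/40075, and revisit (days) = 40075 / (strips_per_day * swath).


swath = 2*661.841*tan(0.3115413) = 426.2624 km
v = sqrt(mu/r) = 7528.4097 m/s = 7.5284 km/s
strips/day = v*86400/40075 = 7.5284*86400/40075 = 16.2309
coverage/day = strips * swath = 16.2309 * 426.2624 = 6918.6354 km
revisit = 40075 / 6918.6354 = 5.7923 days

5.7923 days


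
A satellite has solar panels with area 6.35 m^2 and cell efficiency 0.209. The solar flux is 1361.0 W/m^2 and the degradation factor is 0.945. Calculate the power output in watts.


P = area * eta * S * degradation
P = 6.35 * 0.209 * 1361.0 * 0.945
P = 1706.9073 W

1706.9073 W


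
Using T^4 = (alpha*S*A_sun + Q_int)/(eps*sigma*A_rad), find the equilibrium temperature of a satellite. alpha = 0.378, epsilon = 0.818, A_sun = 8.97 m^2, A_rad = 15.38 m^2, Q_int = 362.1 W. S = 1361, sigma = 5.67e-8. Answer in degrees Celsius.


Numerator = alpha*S*A_sun + Q_int = 0.378*1361*8.97 + 362.1 = 4976.7883 W
Denominator = eps*sigma*A_rad = 0.818*5.67e-8*15.38 = 7.1333363e-07 W/K^4
T^4 = 6.9768031e+09 K^4
T = 289.0108 K = 15.8608 C

15.8608 degrees Celsius


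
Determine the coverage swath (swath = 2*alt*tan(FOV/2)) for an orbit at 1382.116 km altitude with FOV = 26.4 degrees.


FOV = 26.4 deg = 0.4607669 rad
swath = 2 * alt * tan(FOV/2) = 2 * 1382.116 * tan(0.2303835)
swath = 2 * 1382.116 * 0.2345479
swath = 648.3448 km

648.3448 km


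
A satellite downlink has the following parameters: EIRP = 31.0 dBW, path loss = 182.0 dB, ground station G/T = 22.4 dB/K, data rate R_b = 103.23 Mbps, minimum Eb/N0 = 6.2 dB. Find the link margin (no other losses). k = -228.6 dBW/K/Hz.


C/N0 = EIRP - FSPL + G/T - k = 31.0 - 182.0 + 22.4 - (-228.6)
C/N0 = 100.0000 dB-Hz
R_b = 103.23 Mbps = 1.0323e+08 bps -> 10*log10(R_b) = 80.1381 dB-Hz
Eb/N0 = C/N0 - 10*log10(R_b) = 100.0000 - 80.1381 = 19.8619 dB
Margin = Eb/N0 - Eb/N0_req = 19.8619 - 6.2 = 13.6619 dB (link closes)

13.6619 dB


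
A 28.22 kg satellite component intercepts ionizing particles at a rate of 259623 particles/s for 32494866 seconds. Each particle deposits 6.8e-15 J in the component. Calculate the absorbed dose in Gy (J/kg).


Total energy deposited = rate * time * E_per
  = 259623 * 32494866 * 6.8e-15 = 0.05736762 J
Dose = E_total / mass = 0.05736762 / 28.22
Dose = 0.002032871 Gy

0.0020 Gy


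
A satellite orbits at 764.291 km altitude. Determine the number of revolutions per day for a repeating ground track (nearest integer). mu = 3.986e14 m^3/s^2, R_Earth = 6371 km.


r = 7.135291e+06 m
T = 2*pi*sqrt(r^3/mu) = 5998.3079 s = 99.9718 min
revs/day = 1440 / 99.9718 = 14.4041
Rounded: 14 revolutions per day

14 revolutions per day


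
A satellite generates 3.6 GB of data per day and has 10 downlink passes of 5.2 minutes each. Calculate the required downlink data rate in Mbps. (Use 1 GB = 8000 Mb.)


total contact time = 10 * 5.2 * 60 = 3120.0000 s
data = 3.6 GB = 28800.0000 Mb
rate = 28800.0000 / 3120.0000 = 9.2308 Mbps

9.2308 Mbps


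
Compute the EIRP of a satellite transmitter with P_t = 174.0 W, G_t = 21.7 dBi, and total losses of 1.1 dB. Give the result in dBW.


Pt = 174.0 W = 22.4055 dBW
EIRP = Pt_dBW + Gt - losses = 22.4055 + 21.7 - 1.1 = 43.0055 dBW

43.0055 dBW


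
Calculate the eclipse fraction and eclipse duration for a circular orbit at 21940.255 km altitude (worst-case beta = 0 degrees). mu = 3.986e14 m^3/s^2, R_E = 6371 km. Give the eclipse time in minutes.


r = 28311.2550 km
T = 790.1302 min
Eclipse fraction = arcsin(R_E/r)/pi = arcsin(6371.0000/28311.2550)/pi
= arcsin(0.2250342)/pi = 0.07224938
Eclipse duration = 0.07224938 * 790.1302 = 57.0864 min

57.0864 minutes


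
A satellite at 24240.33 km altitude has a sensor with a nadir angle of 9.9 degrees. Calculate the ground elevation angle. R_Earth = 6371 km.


r = R_E + alt = 30611.3300 km
Law of sines in the satellite / Earth-center / ground-point triangle:
  sin(nadir)/R_E = sin(90 + el)/r  =>  cos(el) = (r/R_E)*sin(nadir)
cos(el) = (30611.3300 / 6371.0000) * sin(9.9 deg) = 0.8260836
el = arccos(0.8260836) = 34.3015 deg
(Earth-central angle = 90 - nadir - el = 45.7985 deg)

34.3015 degrees


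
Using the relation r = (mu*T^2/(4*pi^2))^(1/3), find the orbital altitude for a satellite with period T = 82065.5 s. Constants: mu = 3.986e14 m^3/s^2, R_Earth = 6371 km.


T = 82065.5 s
r = (mu*T^2/(4*pi^2))^(1/3) = (3.986e14 * 82065.5^2 / (4*pi^2))^(1/3)
r = 4.0816234e+07 m = 40816.2341 km
alt = r - R_E = 40816.2341 - 6371 = 34445.2341 km

34445.2341 km


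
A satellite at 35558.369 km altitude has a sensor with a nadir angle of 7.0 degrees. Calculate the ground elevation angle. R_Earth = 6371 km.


r = R_E + alt = 41929.3690 km
Law of sines in the satellite / Earth-center / ground-point triangle:
  sin(nadir)/R_E = sin(90 + el)/r  =>  cos(el) = (r/R_E)*sin(nadir)
cos(el) = (41929.3690 / 6371.0000) * sin(7.0 deg) = 0.8020569
el = arccos(0.8020569) = 36.6730 deg
(Earth-central angle = 90 - nadir - el = 46.3270 deg)

36.6730 degrees


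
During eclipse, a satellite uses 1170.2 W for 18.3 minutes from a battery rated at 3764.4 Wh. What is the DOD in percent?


E_used = P * t / 60 = 1170.2 * 18.3 / 60 = 356.9110 Wh
DOD = E_used / E_total * 100 = 356.9110 / 3764.4 * 100
DOD = 9.4812 %

9.4812 %


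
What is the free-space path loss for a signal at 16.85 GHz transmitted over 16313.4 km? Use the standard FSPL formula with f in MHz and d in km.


f = 16.85 GHz = 16850.0000 MHz
d = 16313.4 km
FSPL = 32.44 + 20*log10(16850.0000) + 20*log10(16313.4)
FSPL = 32.44 + 84.5320 + 84.2509
FSPL = 201.2229 dB

201.2229 dB


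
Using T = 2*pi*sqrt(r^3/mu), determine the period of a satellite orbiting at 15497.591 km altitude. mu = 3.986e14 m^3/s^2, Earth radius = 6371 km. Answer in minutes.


r = 21868.5910 km = 2.1868591e+07 m
T = 2*pi*sqrt(r^3/mu) = 2*pi*sqrt(1.0458332e+22 / 3.986e14)
T = 32184.1782 s = 536.4030 min

536.4030 minutes


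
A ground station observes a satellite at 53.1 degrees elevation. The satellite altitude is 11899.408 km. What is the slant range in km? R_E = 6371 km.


h = 11899.408 km, el = 53.1 deg
d = -R_E*sin(el) + sqrt((R_E*sin(el))^2 + 2*R_E*h + h^2)
d = -6371.0000*sin(0.9267698) + sqrt((6371.0000*0.7996847)^2 + 2*6371.0000*11899.408 + 11899.408^2)
d = 12770.6803 km

12770.6803 km


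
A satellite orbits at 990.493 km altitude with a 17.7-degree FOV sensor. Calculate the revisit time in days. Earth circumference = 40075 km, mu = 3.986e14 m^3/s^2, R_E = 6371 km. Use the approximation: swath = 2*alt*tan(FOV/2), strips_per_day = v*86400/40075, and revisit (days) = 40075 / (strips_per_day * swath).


swath = 2*990.493*tan(0.1544616) = 308.4432 km
v = sqrt(mu/r) = 7358.4390 m/s = 7.3584 km/s
strips/day = v*86400/40075 = 7.3584*86400/40075 = 15.8645
coverage/day = strips * swath = 15.8645 * 308.4432 = 4893.2924 km
revisit = 40075 / 4893.2924 = 8.1898 days

8.1898 days


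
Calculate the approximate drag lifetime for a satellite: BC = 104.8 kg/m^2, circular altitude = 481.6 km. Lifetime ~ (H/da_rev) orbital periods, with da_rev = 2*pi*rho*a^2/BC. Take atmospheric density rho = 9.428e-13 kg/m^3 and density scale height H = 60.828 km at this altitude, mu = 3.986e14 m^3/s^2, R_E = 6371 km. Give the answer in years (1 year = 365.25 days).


a = R_E + alt = 6852.6000 km = 6.8526e+06 m
da_rev = 2*pi*rho*a^2/BC = 2*pi*9.428e-13*(6.8526e+06)^2/104.8 = 2.654293 m per revolution
N = H/da_rev = 60828.0000 m / 2.654293 m = 22916.8337 revolutions
P = 2*pi*sqrt(a^3/mu) = 5645.3945 s
lifetime = N*P = 22916.8337 * 5645.3945 = 1.2937457e+08 s = 1497.3908 days
years = 1497.3908 / 365.25 = 4.0996 years

4.0996 years


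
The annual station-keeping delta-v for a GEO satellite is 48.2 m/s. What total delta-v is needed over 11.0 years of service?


dV = rate * years = 48.2 * 11.0
dV = 530.2000 m/s

530.2000 m/s


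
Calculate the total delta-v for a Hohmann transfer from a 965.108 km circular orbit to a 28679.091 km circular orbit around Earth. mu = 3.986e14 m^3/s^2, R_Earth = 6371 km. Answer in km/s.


r1 = 7336.1080 km = 7.336108e+06 m
r2 = 35050.0910 km = 3.5050091e+07 m
dv1 = sqrt(mu/r1)*(sqrt(2*r2/(r1+r2)) - 1) = 2108.2905 m/s
dv2 = sqrt(mu/r2)*(1 - sqrt(2*r1/(r1+r2))) = 1388.2011 m/s
total dv = |dv1| + |dv2| = 2108.2905 + 1388.2011 = 3496.4916 m/s = 3.4965 km/s

3.4965 km/s


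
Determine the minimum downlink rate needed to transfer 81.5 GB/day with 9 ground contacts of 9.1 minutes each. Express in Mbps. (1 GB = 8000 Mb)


total contact time = 9 * 9.1 * 60 = 4914.0000 s
data = 81.5 GB = 652000.0000 Mb
rate = 652000.0000 / 4914.0000 = 132.6821 Mbps

132.6821 Mbps


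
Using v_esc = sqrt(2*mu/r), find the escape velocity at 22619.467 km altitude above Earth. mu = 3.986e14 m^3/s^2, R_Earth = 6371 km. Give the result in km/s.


r = 6371.0 + 22619.467 = 28990.4670 km = 2.8990467e+07 m
v_esc = sqrt(2*mu/r) = sqrt(2*3.986e14 / 2.8990467e+07)
v_esc = 5243.9198 m/s = 5.2439 km/s

5.2439 km/s


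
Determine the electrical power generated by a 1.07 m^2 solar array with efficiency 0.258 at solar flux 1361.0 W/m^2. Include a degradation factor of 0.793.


P = area * eta * S * degradation
P = 1.07 * 0.258 * 1361.0 * 0.793
P = 297.9441 W

297.9441 W


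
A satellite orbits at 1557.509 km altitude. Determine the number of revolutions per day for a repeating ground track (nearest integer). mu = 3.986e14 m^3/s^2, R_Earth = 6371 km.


r = 7.928509e+06 m
T = 2*pi*sqrt(r^3/mu) = 7025.8441 s = 117.0974 min
revs/day = 1440 / 117.0974 = 12.2975
Rounded: 12 revolutions per day

12 revolutions per day


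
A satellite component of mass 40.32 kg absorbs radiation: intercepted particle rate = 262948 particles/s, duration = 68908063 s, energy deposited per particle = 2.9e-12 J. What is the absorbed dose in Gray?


Total energy deposited = rate * time * E_per
  = 262948 * 68908063 * 2.9e-12 = 52.5458 J
Dose = E_total / mass = 52.5458 / 40.32
Dose = 1.3032 Gy

1.3032 Gy


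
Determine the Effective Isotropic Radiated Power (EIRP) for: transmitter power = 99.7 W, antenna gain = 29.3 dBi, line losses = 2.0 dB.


Pt = 99.7 W = 19.9870 dBW
EIRP = Pt_dBW + Gt - losses = 19.9870 + 29.3 - 2.0 = 47.2870 dBW

47.2870 dBW


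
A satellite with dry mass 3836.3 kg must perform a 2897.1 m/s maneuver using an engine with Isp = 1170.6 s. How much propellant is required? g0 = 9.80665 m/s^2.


ve = Isp * g0 = 1170.6 * 9.80665 = 11479.664490 m/s
mass ratio = exp(dv/ve) = exp(2897.1/11479.664490) = 1.28706960
m_prop = m_dry * (mr - 1) = 3836.3 * (1.28706960 - 1)
m_prop = 1101.2851 kg

1101.2851 kg


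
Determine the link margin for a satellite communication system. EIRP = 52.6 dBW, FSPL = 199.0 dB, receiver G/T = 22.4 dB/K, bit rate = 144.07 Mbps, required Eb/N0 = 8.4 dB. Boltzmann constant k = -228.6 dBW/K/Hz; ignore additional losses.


C/N0 = EIRP - FSPL + G/T - k = 52.6 - 199.0 + 22.4 - (-228.6)
C/N0 = 104.6000 dB-Hz
R_b = 144.07 Mbps = 1.4407e+08 bps -> 10*log10(R_b) = 81.5857 dB-Hz
Eb/N0 = C/N0 - 10*log10(R_b) = 104.6000 - 81.5857 = 23.0143 dB
Margin = Eb/N0 - Eb/N0_req = 23.0143 - 8.4 = 14.6143 dB (link closes)

14.6143 dB


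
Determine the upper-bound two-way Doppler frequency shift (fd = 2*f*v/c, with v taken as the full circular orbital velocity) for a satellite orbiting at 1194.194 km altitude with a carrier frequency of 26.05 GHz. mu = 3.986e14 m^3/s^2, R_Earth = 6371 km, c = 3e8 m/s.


r = 7.565194e+06 m
v = sqrt(mu/r) = 7258.6961 m/s (worst-case radial velocity)
f = 26.05 GHz = 2.605e+10 Hz
fd = 2*f*v/c = 2*2.605e+10*7258.6961/3.0e+08
fd = 1.2605936e+06 Hz

1.2606e+06 Hz


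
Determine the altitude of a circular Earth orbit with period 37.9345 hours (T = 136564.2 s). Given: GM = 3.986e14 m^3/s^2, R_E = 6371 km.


T = 136564.2 s
r = (mu*T^2/(4*pi^2))^(1/3) = (3.986e14 * 136564.2^2 / (4*pi^2))^(1/3)
r = 5.7317041e+07 m = 57317.0411 km
alt = r - R_E = 57317.0411 - 6371 = 50946.0411 km

50946.0411 km


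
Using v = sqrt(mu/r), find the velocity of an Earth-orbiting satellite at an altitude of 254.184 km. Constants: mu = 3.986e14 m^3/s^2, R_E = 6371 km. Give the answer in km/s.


r = R_E + alt = 6371.0 + 254.184 = 6625.1840 km = 6.625184e+06 m
v = sqrt(mu/r) = sqrt(3.986e14 / 6.625184e+06) = 7756.5693 m/s = 7.7566 km/s

7.7566 km/s


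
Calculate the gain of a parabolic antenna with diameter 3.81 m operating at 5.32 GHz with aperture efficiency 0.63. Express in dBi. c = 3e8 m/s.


lambda = c/f = 3e8 / 5.32e+09 = 0.05639098 m
G = eta*(pi*D/lambda)^2 = 0.63*(pi*3.81/0.05639098)^2
G = 28383.8303 (linear)
G = 10*log10(28383.8303) = 44.5307 dBi

44.5307 dBi


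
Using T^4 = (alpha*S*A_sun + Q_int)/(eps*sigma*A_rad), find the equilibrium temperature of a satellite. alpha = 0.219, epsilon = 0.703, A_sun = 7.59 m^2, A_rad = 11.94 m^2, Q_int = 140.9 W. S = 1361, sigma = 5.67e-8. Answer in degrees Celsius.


Numerator = alpha*S*A_sun + Q_int = 0.219*1361*7.59 + 140.9 = 2403.1678 W
Denominator = eps*sigma*A_rad = 0.703*5.67e-8*11.94 = 4.7592959e-07 W/K^4
T^4 = 5.0494187e+09 K^4
T = 266.5694 K = -6.5806 C

-6.5806 degrees Celsius


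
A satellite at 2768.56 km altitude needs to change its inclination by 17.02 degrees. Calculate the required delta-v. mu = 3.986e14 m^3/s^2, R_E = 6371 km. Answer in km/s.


r = 9139.5600 km = 9.13956e+06 m
V = sqrt(mu/r) = 6603.9839 m/s
di = 17.02 deg = 0.297055 rad
dV = 2*V*sin(di/2) = 2*6603.9839*sin(0.1485275)
dV = 1954.5418 m/s = 1.9545 km/s

1.9545 km/s


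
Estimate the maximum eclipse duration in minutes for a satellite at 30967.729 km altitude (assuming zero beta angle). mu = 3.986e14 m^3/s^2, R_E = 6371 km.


r = 37338.7290 km
T = 1196.7385 min
Eclipse fraction = arcsin(R_E/r)/pi = arcsin(6371.0000/37338.7290)/pi
= arcsin(0.1706271)/pi = 0.05457935
Eclipse duration = 0.05457935 * 1196.7385 = 65.3172 min

65.3172 minutes


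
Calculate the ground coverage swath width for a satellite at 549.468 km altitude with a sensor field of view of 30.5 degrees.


FOV = 30.5 deg = 0.5323254 rad
swath = 2 * alt * tan(FOV/2) = 2 * 549.468 * tan(0.2661627)
swath = 2 * 549.468 * 0.2726313
swath = 299.6043 km

299.6043 km


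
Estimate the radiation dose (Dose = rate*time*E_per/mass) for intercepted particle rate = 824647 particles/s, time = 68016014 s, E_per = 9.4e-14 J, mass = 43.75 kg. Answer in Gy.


Total energy deposited = rate * time * E_per
  = 824647 * 68016014 * 9.4e-14 = 5.2724 J
Dose = E_total / mass = 5.2724 / 43.75
Dose = 0.1205117 Gy

0.1205 Gy


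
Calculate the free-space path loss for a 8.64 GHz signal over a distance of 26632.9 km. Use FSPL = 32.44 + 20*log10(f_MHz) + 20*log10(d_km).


f = 8.64 GHz = 8640.0000 MHz
d = 26632.9 km
FSPL = 32.44 + 20*log10(8640.0000) + 20*log10(26632.9)
FSPL = 32.44 + 78.7303 + 88.5084
FSPL = 199.6786 dB

199.6786 dB


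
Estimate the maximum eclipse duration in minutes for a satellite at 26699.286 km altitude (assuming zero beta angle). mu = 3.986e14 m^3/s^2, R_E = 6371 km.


r = 33070.2860 km
T = 997.5092 min
Eclipse fraction = arcsin(R_E/r)/pi = arcsin(6371.0000/33070.2860)/pi
= arcsin(0.1926503)/pi = 0.06170829
Eclipse duration = 0.06170829 * 997.5092 = 61.5546 min

61.5546 minutes


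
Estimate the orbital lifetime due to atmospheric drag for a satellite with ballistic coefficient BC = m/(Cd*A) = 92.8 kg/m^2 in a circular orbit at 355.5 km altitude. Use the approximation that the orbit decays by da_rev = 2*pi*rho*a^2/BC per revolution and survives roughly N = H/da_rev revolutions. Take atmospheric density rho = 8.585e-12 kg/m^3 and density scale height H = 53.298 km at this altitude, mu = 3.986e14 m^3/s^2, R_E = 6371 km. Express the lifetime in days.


a = R_E + alt = 6726.5000 km = 6.7265e+06 m
da_rev = 2*pi*rho*a^2/BC = 2*pi*8.585e-12*(6.7265e+06)^2/92.8 = 26.299681 m per revolution
N = H/da_rev = 53298.0000 m / 26.299681 m = 2026.5645 revolutions
P = 2*pi*sqrt(a^3/mu) = 5490.2857 s
lifetime = N*P = 2026.5645 * 5490.2857 = 1.1126418e+07 s = 128.7780 days

128.7780 days


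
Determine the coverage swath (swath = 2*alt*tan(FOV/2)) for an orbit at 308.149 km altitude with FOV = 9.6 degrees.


FOV = 9.6 deg = 0.1675516 rad
swath = 2 * alt * tan(FOV/2) = 2 * 308.149 * tan(0.0837758)
swath = 2 * 308.149 * 0.08397235
swath = 51.7520 km

51.7520 km


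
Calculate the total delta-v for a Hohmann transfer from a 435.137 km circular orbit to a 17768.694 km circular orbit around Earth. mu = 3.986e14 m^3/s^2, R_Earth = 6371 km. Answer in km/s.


r1 = 6806.1370 km = 6.806137e+06 m
r2 = 24139.6940 km = 2.4139694e+07 m
dv1 = sqrt(mu/r1)*(sqrt(2*r2/(r1+r2)) - 1) = 1905.9204 m/s
dv2 = sqrt(mu/r2)*(1 - sqrt(2*r1/(r1+r2))) = 1368.4721 m/s
total dv = |dv1| + |dv2| = 1905.9204 + 1368.4721 = 3274.3925 m/s = 3.2744 km/s

3.2744 km/s


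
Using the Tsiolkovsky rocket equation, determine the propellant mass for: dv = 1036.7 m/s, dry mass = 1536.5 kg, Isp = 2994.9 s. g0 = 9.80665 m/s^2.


ve = Isp * g0 = 2994.9 * 9.80665 = 29369.936085 m/s
mass ratio = exp(dv/ve) = exp(1036.7/29369.936085) = 1.03592837
m_prop = m_dry * (mr - 1) = 1536.5 * (1.03592837 - 1)
m_prop = 55.2039 kg

55.2039 kg


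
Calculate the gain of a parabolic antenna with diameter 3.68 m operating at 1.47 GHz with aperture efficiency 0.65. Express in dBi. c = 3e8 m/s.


lambda = c/f = 3e8 / 1.47e+09 = 0.2040816 m
G = eta*(pi*D/lambda)^2 = 0.65*(pi*3.68/0.2040816)^2
G = 2085.9356 (linear)
G = 10*log10(2085.9356) = 33.1930 dBi

33.1930 dBi


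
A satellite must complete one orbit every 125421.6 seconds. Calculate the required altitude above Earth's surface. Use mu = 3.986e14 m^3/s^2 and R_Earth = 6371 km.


T = 125421.6 s
r = (mu*T^2/(4*pi^2))^(1/3) = (3.986e14 * 125421.6^2 / (4*pi^2))^(1/3)
r = 5.4155272e+07 m = 54155.2723 km
alt = r - R_E = 54155.2723 - 6371 = 47784.2723 km

47784.2723 km


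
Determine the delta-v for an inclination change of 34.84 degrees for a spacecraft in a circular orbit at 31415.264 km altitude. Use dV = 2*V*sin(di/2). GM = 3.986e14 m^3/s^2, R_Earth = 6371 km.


r = 37786.2640 km = 3.7786264e+07 m
V = sqrt(mu/r) = 3247.8927 m/s
di = 34.84 deg = 0.6080727 rad
dV = 2*V*sin(di/2) = 2*3247.8927*sin(0.3040364)
dV = 1944.6684 m/s = 1.9447 km/s

1.9447 km/s


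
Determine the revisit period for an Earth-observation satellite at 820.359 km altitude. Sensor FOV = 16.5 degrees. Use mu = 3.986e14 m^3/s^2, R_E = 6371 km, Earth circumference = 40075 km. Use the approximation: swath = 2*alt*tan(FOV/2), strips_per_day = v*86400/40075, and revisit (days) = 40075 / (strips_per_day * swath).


swath = 2*820.359*tan(0.1439897) = 237.8928 km
v = sqrt(mu/r) = 7444.9736 m/s = 7.4450 km/s
strips/day = v*86400/40075 = 7.4450*86400/40075 = 16.0510
coverage/day = strips * swath = 16.0510 * 237.8928 = 3818.4284 km
revisit = 40075 / 3818.4284 = 10.4952 days

10.4952 days


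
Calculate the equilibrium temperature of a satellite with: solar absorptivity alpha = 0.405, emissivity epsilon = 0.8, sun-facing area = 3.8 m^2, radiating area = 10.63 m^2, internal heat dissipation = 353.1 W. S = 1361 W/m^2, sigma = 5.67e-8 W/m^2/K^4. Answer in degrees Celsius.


Numerator = alpha*S*A_sun + Q_int = 0.405*1361*3.8 + 353.1 = 2447.6790 W
Denominator = eps*sigma*A_rad = 0.8*5.67e-8*10.63 = 4.821768e-07 W/K^4
T^4 = 5.0763102e+09 K^4
T = 266.9236 K = -6.2264 C

-6.2264 degrees Celsius


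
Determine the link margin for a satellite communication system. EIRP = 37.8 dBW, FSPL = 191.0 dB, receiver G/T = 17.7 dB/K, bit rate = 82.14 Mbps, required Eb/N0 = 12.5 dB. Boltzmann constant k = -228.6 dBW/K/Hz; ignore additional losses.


C/N0 = EIRP - FSPL + G/T - k = 37.8 - 191.0 + 17.7 - (-228.6)
C/N0 = 93.1000 dB-Hz
R_b = 82.14 Mbps = 8.214e+07 bps -> 10*log10(R_b) = 79.1455 dB-Hz
Eb/N0 = C/N0 - 10*log10(R_b) = 93.1000 - 79.1455 = 13.9545 dB
Margin = Eb/N0 - Eb/N0_req = 13.9545 - 12.5 = 1.4545 dB (link closes)

1.4545 dB


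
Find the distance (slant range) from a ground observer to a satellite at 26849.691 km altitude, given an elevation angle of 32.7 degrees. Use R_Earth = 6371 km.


h = 26849.691 km, el = 32.7 deg
d = -R_E*sin(el) + sqrt((R_E*sin(el))^2 + 2*R_E*h + h^2)
d = -6371.0000*sin(0.5707227) + sqrt((6371.0000*0.5402403)^2 + 2*6371.0000*26849.691 + 26849.691^2)
d = 29343.3565 km

29343.3565 km


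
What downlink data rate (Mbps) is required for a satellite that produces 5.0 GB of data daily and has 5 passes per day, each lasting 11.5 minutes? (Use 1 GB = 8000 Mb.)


total contact time = 5 * 11.5 * 60 = 3450.0000 s
data = 5.0 GB = 40000.0000 Mb
rate = 40000.0000 / 3450.0000 = 11.5942 Mbps

11.5942 Mbps
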